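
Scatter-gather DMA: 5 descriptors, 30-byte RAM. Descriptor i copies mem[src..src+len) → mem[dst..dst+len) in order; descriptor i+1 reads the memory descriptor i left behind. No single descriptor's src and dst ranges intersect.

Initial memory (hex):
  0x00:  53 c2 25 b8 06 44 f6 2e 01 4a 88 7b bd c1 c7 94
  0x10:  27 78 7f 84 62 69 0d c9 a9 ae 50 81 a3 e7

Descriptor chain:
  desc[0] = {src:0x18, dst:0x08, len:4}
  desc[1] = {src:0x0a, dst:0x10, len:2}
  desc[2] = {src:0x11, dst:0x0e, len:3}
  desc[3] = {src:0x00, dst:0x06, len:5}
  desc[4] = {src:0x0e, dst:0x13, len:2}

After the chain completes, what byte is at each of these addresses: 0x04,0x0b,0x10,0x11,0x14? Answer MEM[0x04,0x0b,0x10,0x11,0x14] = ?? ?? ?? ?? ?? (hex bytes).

MEM[0x04,0x0b,0x10,0x11,0x14] = 06 81 84 81 7f

[0] 0x18->0x08 len=4 : a9 ae 50 81
[1] 0x0a->0x10 len=2 : 50 81
[2] 0x11->0x0e len=3 : 81 7f 84
[3] 0x00->0x06 len=5 : 53 c2 25 b8 06
[4] 0x0e->0x13 len=2 : 81 7f
query mem[0x04]=0x06, mem[0x0b]=0x81, mem[0x10]=0x84, mem[0x11]=0x81, mem[0x14]=0x7f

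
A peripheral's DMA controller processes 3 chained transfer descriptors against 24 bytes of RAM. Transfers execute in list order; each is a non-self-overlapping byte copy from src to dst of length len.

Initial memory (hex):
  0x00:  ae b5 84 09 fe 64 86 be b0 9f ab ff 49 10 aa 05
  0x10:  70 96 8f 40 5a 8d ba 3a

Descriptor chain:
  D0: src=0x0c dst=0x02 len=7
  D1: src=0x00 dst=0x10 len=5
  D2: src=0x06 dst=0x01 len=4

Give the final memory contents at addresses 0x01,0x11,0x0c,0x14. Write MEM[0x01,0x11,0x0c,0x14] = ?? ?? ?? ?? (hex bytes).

  after D0: wrote 7B at 0x02 = 4910aa0570968f
  after D1: wrote 5B at 0x10 = aeb54910aa
  after D2: wrote 4B at 0x01 = 70968f9f
query mem[0x01]=0x70, mem[0x11]=0xb5, mem[0x0c]=0x49, mem[0x14]=0xaa

MEM[0x01,0x11,0x0c,0x14] = 70 b5 49 aa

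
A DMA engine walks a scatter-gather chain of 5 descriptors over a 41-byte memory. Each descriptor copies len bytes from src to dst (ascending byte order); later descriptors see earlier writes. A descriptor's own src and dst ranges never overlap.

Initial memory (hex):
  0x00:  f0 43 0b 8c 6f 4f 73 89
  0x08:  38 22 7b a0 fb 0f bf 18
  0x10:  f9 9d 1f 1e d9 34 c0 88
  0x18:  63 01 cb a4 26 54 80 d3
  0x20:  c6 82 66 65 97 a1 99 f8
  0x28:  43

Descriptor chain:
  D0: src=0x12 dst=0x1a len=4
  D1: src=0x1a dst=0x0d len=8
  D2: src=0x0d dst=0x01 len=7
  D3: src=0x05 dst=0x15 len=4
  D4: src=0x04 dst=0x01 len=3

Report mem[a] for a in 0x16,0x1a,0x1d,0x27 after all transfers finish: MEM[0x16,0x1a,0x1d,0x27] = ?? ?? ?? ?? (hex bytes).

D0: mem[0x1a..0x1d] <- [1f 1e d9 34]
D1: mem[0x0d..0x14] <- [1f 1e d9 34 80 d3 c6 82]
D2: mem[0x01..0x07] <- [1f 1e d9 34 80 d3 c6]
D3: mem[0x15..0x18] <- [80 d3 c6 38]
D4: mem[0x01..0x03] <- [34 80 d3]
query mem[0x16]=0xd3, mem[0x1a]=0x1f, mem[0x1d]=0x34, mem[0x27]=0xf8

MEM[0x16,0x1a,0x1d,0x27] = d3 1f 34 f8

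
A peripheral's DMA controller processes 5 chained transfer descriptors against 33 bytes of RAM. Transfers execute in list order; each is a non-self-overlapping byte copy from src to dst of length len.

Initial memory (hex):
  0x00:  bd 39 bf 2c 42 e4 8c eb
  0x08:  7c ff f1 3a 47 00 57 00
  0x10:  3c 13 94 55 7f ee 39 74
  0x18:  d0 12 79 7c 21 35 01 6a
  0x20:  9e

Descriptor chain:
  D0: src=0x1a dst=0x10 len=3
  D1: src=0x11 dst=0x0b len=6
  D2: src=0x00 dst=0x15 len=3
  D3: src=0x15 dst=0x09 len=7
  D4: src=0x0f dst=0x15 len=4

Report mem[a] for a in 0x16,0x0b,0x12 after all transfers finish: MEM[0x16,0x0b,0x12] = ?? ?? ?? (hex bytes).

  after D0: wrote 3B at 0x10 = 797c21
  after D1: wrote 6B at 0x0b = 7c21557fee39
  after D2: wrote 3B at 0x15 = bd39bf
  after D3: wrote 7B at 0x09 = bd39bfd012797c
  after D4: wrote 4B at 0x15 = 7c397c21
query mem[0x16]=0x39, mem[0x0b]=0xbf, mem[0x12]=0x21

MEM[0x16,0x0b,0x12] = 39 bf 21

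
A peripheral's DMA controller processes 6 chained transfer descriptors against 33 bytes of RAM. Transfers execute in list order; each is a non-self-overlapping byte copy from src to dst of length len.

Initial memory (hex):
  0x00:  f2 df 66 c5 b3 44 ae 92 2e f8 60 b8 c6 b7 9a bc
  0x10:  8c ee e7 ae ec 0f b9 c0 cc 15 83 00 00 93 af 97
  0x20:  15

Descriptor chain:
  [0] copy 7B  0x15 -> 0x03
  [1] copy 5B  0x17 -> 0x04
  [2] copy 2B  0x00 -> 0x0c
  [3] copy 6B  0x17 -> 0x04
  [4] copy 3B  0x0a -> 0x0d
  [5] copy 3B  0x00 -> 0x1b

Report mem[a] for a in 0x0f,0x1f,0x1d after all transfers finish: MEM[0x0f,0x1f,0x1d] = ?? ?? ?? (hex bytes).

MEM[0x0f,0x1f,0x1d] = f2 97 66

D0: mem[0x03..0x09] <- [0f b9 c0 cc 15 83 00]
D1: mem[0x04..0x08] <- [c0 cc 15 83 00]
D2: mem[0x0c..0x0d] <- [f2 df]
D3: mem[0x04..0x09] <- [c0 cc 15 83 00 00]
D4: mem[0x0d..0x0f] <- [60 b8 f2]
D5: mem[0x1b..0x1d] <- [f2 df 66]
query mem[0x0f]=0xf2, mem[0x1f]=0x97, mem[0x1d]=0x66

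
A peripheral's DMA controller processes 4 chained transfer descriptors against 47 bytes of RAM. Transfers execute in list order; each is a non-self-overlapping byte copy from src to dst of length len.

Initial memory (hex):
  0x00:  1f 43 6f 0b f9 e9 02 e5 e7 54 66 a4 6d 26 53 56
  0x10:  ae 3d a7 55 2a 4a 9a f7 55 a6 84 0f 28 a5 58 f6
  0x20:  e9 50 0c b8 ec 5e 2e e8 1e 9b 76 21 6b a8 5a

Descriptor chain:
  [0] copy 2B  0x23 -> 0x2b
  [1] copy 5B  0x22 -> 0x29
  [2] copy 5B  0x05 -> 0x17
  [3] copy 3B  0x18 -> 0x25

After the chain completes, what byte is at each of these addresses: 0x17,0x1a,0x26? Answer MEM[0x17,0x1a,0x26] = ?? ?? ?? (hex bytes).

  after D0: wrote 2B at 0x2b = b8ec
  after D1: wrote 5B at 0x29 = 0cb8ec5e2e
  after D2: wrote 5B at 0x17 = e902e5e754
  after D3: wrote 3B at 0x25 = 02e5e7
query mem[0x17]=0xe9, mem[0x1a]=0xe7, mem[0x26]=0xe5

MEM[0x17,0x1a,0x26] = e9 e7 e5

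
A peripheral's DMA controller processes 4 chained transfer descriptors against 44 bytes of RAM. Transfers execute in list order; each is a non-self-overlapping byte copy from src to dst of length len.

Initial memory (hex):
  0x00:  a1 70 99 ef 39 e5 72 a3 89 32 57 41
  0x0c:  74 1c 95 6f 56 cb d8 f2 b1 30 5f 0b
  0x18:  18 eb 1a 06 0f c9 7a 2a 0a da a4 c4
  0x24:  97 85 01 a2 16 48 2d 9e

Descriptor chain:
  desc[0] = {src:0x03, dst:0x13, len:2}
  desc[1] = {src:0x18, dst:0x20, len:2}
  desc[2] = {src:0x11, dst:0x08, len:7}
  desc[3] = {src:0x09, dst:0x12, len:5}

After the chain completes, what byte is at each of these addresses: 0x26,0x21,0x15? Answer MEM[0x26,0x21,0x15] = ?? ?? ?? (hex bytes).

D0: mem[0x13..0x14] <- [ef 39]
D1: mem[0x20..0x21] <- [18 eb]
D2: mem[0x08..0x0e] <- [cb d8 ef 39 30 5f 0b]
D3: mem[0x12..0x16] <- [d8 ef 39 30 5f]
query mem[0x26]=0x01, mem[0x21]=0xeb, mem[0x15]=0x30

MEM[0x26,0x21,0x15] = 01 eb 30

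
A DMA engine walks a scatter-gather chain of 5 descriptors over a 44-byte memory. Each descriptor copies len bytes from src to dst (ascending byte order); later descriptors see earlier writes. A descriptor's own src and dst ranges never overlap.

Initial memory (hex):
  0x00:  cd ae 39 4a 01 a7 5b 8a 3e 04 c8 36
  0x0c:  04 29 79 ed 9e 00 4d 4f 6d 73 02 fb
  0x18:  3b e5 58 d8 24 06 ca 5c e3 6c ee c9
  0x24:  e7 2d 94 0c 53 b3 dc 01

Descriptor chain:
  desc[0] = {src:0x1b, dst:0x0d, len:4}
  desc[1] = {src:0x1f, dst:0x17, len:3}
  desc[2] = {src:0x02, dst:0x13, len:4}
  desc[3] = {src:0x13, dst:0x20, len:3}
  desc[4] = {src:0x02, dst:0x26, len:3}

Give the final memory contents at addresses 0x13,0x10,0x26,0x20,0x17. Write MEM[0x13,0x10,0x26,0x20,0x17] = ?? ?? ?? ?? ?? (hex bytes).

MEM[0x13,0x10,0x26,0x20,0x17] = 39 ca 39 39 5c

#0 dst[0x0d+4] := {0xd8,0x24,0x06,0xca}
#1 dst[0x17+3] := {0x5c,0xe3,0x6c}
#2 dst[0x13+4] := {0x39,0x4a,0x01,0xa7}
#3 dst[0x20+3] := {0x39,0x4a,0x01}
#4 dst[0x26+3] := {0x39,0x4a,0x01}
query mem[0x13]=0x39, mem[0x10]=0xca, mem[0x26]=0x39, mem[0x20]=0x39, mem[0x17]=0x5c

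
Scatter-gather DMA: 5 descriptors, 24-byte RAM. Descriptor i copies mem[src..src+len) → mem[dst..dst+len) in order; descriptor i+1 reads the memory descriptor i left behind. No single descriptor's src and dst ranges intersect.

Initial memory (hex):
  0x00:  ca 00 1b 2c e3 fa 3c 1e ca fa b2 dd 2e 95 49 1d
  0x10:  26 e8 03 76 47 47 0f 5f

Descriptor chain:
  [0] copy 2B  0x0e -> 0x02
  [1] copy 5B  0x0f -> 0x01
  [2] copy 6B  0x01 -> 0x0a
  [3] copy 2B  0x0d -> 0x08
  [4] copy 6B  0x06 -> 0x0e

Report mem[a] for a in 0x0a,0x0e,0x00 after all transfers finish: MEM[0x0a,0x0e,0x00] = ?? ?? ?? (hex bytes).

#0 dst[0x02+2] := {0x49,0x1d}
#1 dst[0x01+5] := {0x1d,0x26,0xe8,0x03,0x76}
#2 dst[0x0a+6] := {0x1d,0x26,0xe8,0x03,0x76,0x3c}
#3 dst[0x08+2] := {0x03,0x76}
#4 dst[0x0e+6] := {0x3c,0x1e,0x03,0x76,0x1d,0x26}
query mem[0x0a]=0x1d, mem[0x0e]=0x3c, mem[0x00]=0xca

MEM[0x0a,0x0e,0x00] = 1d 3c ca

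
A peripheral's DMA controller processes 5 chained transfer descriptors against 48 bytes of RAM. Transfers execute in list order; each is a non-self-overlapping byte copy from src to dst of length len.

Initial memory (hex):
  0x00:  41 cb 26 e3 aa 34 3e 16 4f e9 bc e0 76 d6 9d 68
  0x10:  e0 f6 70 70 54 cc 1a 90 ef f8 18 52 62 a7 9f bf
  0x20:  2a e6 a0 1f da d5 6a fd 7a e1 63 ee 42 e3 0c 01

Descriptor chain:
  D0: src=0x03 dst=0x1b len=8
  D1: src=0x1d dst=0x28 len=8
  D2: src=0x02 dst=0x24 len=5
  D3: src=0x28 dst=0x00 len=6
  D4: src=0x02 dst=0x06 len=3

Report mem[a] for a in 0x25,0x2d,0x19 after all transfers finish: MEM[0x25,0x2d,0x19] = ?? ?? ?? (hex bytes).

MEM[0x25,0x2d,0x19] = e3 bc f8

#0 dst[0x1b+8] := {0xe3,0xaa,0x34,0x3e,0x16,0x4f,0xe9,0xbc}
#1 dst[0x28+8] := {0x34,0x3e,0x16,0x4f,0xe9,0xbc,0x1f,0xda}
#2 dst[0x24+5] := {0x26,0xe3,0xaa,0x34,0x3e}
#3 dst[0x00+6] := {0x3e,0x3e,0x16,0x4f,0xe9,0xbc}
#4 dst[0x06+3] := {0x16,0x4f,0xe9}
query mem[0x25]=0xe3, mem[0x2d]=0xbc, mem[0x19]=0xf8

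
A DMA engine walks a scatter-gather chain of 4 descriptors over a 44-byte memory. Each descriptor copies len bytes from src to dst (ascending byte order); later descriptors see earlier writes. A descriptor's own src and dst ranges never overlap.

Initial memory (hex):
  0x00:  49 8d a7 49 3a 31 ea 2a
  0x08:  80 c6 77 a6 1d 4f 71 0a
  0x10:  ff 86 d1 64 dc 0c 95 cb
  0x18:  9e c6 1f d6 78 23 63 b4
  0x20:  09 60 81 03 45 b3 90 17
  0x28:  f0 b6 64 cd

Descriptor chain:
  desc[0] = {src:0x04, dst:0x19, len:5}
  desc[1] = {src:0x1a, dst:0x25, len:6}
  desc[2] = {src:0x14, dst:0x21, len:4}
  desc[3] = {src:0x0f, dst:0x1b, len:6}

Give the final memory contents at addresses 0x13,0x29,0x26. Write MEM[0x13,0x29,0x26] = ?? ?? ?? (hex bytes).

MEM[0x13,0x29,0x26] = 64 63 ea

D0: mem[0x19..0x1d] <- [3a 31 ea 2a 80]
D1: mem[0x25..0x2a] <- [31 ea 2a 80 63 b4]
D2: mem[0x21..0x24] <- [dc 0c 95 cb]
D3: mem[0x1b..0x20] <- [0a ff 86 d1 64 dc]
query mem[0x13]=0x64, mem[0x29]=0x63, mem[0x26]=0xea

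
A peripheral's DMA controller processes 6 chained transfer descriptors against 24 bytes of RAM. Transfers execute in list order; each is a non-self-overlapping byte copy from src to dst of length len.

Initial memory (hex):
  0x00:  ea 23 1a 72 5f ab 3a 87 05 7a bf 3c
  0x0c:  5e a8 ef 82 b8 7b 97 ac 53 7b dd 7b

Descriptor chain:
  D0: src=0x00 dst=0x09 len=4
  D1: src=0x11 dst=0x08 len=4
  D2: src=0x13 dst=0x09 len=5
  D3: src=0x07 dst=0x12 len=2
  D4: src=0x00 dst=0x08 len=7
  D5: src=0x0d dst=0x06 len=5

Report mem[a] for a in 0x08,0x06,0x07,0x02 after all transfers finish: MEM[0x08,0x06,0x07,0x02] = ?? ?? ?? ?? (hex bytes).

MEM[0x08,0x06,0x07,0x02] = 82 ab 3a 1a

[0] 0x00->0x09 len=4 : ea 23 1a 72
[1] 0x11->0x08 len=4 : 7b 97 ac 53
[2] 0x13->0x09 len=5 : ac 53 7b dd 7b
[3] 0x07->0x12 len=2 : 87 7b
[4] 0x00->0x08 len=7 : ea 23 1a 72 5f ab 3a
[5] 0x0d->0x06 len=5 : ab 3a 82 b8 7b
query mem[0x08]=0x82, mem[0x06]=0xab, mem[0x07]=0x3a, mem[0x02]=0x1a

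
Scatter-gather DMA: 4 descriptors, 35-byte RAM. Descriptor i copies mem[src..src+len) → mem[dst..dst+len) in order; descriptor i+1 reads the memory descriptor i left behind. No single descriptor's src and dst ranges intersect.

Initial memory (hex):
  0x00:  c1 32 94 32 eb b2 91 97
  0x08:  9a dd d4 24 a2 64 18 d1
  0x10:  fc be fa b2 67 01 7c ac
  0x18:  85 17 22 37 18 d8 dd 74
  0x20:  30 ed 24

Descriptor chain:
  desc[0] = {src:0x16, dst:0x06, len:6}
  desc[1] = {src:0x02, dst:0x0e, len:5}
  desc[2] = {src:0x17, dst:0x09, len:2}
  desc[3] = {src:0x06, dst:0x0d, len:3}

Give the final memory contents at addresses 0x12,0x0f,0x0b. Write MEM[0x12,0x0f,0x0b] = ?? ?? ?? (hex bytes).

MEM[0x12,0x0f,0x0b] = 7c 85 37

  after D0: wrote 6B at 0x06 = 7cac85172237
  after D1: wrote 5B at 0x0e = 9432ebb27c
  after D2: wrote 2B at 0x09 = ac85
  after D3: wrote 3B at 0x0d = 7cac85
query mem[0x12]=0x7c, mem[0x0f]=0x85, mem[0x0b]=0x37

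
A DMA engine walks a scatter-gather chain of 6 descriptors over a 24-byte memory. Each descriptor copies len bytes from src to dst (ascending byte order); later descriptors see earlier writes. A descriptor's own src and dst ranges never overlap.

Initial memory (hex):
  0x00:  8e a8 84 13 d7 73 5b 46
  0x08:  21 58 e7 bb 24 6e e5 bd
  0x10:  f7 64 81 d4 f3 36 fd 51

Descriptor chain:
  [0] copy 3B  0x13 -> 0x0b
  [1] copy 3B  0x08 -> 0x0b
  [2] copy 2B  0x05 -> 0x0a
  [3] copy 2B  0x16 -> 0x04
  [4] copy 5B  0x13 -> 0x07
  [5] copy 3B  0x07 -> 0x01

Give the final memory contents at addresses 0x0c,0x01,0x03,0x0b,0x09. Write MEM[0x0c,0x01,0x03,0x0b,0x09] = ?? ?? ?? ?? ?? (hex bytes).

MEM[0x0c,0x01,0x03,0x0b,0x09] = 58 d4 36 51 36

[0] 0x13->0x0b len=3 : d4 f3 36
[1] 0x08->0x0b len=3 : 21 58 e7
[2] 0x05->0x0a len=2 : 73 5b
[3] 0x16->0x04 len=2 : fd 51
[4] 0x13->0x07 len=5 : d4 f3 36 fd 51
[5] 0x07->0x01 len=3 : d4 f3 36
query mem[0x0c]=0x58, mem[0x01]=0xd4, mem[0x03]=0x36, mem[0x0b]=0x51, mem[0x09]=0x36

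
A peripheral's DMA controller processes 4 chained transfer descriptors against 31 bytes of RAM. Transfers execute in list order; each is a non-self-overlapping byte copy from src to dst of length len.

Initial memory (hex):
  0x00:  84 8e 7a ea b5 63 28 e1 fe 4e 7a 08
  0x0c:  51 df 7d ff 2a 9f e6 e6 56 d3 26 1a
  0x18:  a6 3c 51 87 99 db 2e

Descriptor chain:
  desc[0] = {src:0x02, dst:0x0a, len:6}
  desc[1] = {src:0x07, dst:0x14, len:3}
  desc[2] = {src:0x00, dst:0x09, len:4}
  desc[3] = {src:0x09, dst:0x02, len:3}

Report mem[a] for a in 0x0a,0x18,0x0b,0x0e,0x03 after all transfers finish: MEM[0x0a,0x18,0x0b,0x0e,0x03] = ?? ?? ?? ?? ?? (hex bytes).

D0: mem[0x0a..0x0f] <- [7a ea b5 63 28 e1]
D1: mem[0x14..0x16] <- [e1 fe 4e]
D2: mem[0x09..0x0c] <- [84 8e 7a ea]
D3: mem[0x02..0x04] <- [84 8e 7a]
query mem[0x0a]=0x8e, mem[0x18]=0xa6, mem[0x0b]=0x7a, mem[0x0e]=0x28, mem[0x03]=0x8e

MEM[0x0a,0x18,0x0b,0x0e,0x03] = 8e a6 7a 28 8e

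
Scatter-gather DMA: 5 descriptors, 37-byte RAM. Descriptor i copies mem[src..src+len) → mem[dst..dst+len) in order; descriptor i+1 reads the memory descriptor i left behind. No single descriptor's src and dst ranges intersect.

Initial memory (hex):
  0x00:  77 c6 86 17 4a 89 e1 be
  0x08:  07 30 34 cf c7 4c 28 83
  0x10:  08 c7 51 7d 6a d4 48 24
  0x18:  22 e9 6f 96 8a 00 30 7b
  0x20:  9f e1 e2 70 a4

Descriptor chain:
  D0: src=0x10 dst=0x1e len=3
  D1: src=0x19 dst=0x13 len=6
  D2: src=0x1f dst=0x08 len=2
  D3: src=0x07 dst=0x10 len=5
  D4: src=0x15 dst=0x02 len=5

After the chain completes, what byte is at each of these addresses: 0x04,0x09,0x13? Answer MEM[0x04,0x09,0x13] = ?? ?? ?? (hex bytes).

MEM[0x04,0x09,0x13] = 00 51 34

#0 dst[0x1e+3] := {0x08,0xc7,0x51}
#1 dst[0x13+6] := {0xe9,0x6f,0x96,0x8a,0x00,0x08}
#2 dst[0x08+2] := {0xc7,0x51}
#3 dst[0x10+5] := {0xbe,0xc7,0x51,0x34,0xcf}
#4 dst[0x02+5] := {0x96,0x8a,0x00,0x08,0xe9}
query mem[0x04]=0x00, mem[0x09]=0x51, mem[0x13]=0x34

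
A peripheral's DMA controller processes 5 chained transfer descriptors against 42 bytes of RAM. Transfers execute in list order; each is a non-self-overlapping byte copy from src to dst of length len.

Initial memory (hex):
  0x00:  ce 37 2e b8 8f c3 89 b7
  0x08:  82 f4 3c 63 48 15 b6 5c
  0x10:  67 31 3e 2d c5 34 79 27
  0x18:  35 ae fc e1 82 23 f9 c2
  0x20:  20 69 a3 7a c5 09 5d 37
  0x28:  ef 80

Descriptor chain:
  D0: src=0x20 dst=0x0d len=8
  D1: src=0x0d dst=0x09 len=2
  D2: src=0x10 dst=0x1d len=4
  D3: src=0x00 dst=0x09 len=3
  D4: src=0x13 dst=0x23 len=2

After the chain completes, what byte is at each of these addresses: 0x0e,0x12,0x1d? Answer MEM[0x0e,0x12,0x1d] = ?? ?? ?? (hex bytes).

MEM[0x0e,0x12,0x1d] = 69 09 7a

  after D0: wrote 8B at 0x0d = 2069a37ac5095d37
  after D1: wrote 2B at 0x09 = 2069
  after D2: wrote 4B at 0x1d = 7ac5095d
  after D3: wrote 3B at 0x09 = ce372e
  after D4: wrote 2B at 0x23 = 5d37
query mem[0x0e]=0x69, mem[0x12]=0x09, mem[0x1d]=0x7a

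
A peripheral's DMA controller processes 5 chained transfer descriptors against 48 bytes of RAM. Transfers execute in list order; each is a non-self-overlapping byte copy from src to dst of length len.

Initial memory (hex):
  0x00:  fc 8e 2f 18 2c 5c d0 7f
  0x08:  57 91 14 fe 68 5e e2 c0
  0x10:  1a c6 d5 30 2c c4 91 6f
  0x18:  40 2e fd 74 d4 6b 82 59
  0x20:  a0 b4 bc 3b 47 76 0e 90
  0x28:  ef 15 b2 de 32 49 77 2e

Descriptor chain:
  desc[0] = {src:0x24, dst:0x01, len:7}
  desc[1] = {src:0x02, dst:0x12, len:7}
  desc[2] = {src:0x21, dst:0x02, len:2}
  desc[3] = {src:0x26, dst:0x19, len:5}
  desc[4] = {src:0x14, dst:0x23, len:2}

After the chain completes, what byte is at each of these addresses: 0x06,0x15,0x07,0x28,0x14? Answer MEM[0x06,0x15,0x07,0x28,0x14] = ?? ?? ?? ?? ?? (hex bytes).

D0: mem[0x01..0x07] <- [47 76 0e 90 ef 15 b2]
D1: mem[0x12..0x18] <- [76 0e 90 ef 15 b2 57]
D2: mem[0x02..0x03] <- [b4 bc]
D3: mem[0x19..0x1d] <- [0e 90 ef 15 b2]
D4: mem[0x23..0x24] <- [90 ef]
query mem[0x06]=0x15, mem[0x15]=0xef, mem[0x07]=0xb2, mem[0x28]=0xef, mem[0x14]=0x90

MEM[0x06,0x15,0x07,0x28,0x14] = 15 ef b2 ef 90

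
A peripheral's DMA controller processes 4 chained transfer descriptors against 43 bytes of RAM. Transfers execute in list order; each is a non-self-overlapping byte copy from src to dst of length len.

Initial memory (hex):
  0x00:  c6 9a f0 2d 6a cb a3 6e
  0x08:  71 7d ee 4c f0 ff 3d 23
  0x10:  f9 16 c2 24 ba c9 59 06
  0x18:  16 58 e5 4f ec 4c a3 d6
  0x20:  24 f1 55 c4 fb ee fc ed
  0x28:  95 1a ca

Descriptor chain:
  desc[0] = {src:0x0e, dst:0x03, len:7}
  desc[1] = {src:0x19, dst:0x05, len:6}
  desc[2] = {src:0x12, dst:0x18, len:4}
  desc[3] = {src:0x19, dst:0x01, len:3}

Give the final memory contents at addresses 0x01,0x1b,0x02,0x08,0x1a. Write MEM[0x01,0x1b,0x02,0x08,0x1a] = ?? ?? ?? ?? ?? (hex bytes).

MEM[0x01,0x1b,0x02,0x08,0x1a] = 24 c9 ba ec ba

D0: mem[0x03..0x09] <- [3d 23 f9 16 c2 24 ba]
D1: mem[0x05..0x0a] <- [58 e5 4f ec 4c a3]
D2: mem[0x18..0x1b] <- [c2 24 ba c9]
D3: mem[0x01..0x03] <- [24 ba c9]
query mem[0x01]=0x24, mem[0x1b]=0xc9, mem[0x02]=0xba, mem[0x08]=0xec, mem[0x1a]=0xba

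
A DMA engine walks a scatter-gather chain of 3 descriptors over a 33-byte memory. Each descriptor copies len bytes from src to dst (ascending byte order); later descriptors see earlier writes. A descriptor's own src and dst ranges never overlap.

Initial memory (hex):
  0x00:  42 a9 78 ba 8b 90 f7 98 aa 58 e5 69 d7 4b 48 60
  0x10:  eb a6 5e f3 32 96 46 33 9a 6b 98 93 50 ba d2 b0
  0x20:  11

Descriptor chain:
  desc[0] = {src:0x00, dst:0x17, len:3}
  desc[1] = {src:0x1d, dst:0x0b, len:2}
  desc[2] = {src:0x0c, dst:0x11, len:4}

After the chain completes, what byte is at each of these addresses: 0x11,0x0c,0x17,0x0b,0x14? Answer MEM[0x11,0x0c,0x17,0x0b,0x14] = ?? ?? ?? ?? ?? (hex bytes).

#0 dst[0x17+3] := {0x42,0xa9,0x78}
#1 dst[0x0b+2] := {0xba,0xd2}
#2 dst[0x11+4] := {0xd2,0x4b,0x48,0x60}
query mem[0x11]=0xd2, mem[0x0c]=0xd2, mem[0x17]=0x42, mem[0x0b]=0xba, mem[0x14]=0x60

MEM[0x11,0x0c,0x17,0x0b,0x14] = d2 d2 42 ba 60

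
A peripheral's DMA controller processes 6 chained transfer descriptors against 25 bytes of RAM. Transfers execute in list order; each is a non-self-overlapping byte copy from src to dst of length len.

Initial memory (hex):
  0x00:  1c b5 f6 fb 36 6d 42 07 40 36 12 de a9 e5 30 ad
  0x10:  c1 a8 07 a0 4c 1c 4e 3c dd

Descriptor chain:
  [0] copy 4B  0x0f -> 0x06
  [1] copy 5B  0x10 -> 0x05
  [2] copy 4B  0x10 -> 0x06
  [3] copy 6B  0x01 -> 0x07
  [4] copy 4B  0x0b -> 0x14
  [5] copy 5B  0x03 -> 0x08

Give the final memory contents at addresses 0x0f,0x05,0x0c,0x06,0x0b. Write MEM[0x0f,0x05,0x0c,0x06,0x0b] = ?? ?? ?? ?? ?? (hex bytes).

D0: mem[0x06..0x09] <- [ad c1 a8 07]
D1: mem[0x05..0x09] <- [c1 a8 07 a0 4c]
D2: mem[0x06..0x09] <- [c1 a8 07 a0]
D3: mem[0x07..0x0c] <- [b5 f6 fb 36 c1 c1]
D4: mem[0x14..0x17] <- [c1 c1 e5 30]
D5: mem[0x08..0x0c] <- [fb 36 c1 c1 b5]
query mem[0x0f]=0xad, mem[0x05]=0xc1, mem[0x0c]=0xb5, mem[0x06]=0xc1, mem[0x0b]=0xc1

MEM[0x0f,0x05,0x0c,0x06,0x0b] = ad c1 b5 c1 c1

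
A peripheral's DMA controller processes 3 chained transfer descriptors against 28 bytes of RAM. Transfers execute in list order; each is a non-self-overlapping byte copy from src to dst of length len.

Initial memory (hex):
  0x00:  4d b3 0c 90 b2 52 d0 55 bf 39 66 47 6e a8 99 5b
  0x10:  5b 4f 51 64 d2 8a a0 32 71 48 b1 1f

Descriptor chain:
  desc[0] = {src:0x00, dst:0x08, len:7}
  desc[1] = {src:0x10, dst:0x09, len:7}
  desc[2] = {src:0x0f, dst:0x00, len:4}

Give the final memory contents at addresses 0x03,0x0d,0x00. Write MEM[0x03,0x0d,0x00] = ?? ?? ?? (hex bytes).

MEM[0x03,0x0d,0x00] = 51 d2 a0

#0 dst[0x08+7] := {0x4d,0xb3,0x0c,0x90,0xb2,0x52,0xd0}
#1 dst[0x09+7] := {0x5b,0x4f,0x51,0x64,0xd2,0x8a,0xa0}
#2 dst[0x00+4] := {0xa0,0x5b,0x4f,0x51}
query mem[0x03]=0x51, mem[0x0d]=0xd2, mem[0x00]=0xa0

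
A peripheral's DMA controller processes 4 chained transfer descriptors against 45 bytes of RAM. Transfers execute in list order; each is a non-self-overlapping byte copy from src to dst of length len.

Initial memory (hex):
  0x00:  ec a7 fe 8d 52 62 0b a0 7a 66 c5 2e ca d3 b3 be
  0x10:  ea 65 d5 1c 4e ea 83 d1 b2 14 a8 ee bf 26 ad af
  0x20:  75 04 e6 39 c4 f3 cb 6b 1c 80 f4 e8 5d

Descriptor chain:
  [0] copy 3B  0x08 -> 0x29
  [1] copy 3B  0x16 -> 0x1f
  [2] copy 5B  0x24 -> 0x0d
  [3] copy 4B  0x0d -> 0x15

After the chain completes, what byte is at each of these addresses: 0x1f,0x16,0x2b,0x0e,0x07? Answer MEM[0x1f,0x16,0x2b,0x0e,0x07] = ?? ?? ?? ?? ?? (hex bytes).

[0] 0x08->0x29 len=3 : 7a 66 c5
[1] 0x16->0x1f len=3 : 83 d1 b2
[2] 0x24->0x0d len=5 : c4 f3 cb 6b 1c
[3] 0x0d->0x15 len=4 : c4 f3 cb 6b
query mem[0x1f]=0x83, mem[0x16]=0xf3, mem[0x2b]=0xc5, mem[0x0e]=0xf3, mem[0x07]=0xa0

MEM[0x1f,0x16,0x2b,0x0e,0x07] = 83 f3 c5 f3 a0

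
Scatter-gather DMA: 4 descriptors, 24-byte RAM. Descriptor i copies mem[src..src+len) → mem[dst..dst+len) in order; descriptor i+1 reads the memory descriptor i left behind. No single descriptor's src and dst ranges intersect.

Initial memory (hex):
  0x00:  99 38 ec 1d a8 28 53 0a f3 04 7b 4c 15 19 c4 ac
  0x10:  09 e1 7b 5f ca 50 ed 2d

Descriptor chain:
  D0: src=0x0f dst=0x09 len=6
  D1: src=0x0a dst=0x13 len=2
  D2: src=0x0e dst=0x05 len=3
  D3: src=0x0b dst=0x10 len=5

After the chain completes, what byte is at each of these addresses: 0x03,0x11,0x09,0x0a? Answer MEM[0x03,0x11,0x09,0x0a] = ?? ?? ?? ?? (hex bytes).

#0 dst[0x09+6] := {0xac,0x09,0xe1,0x7b,0x5f,0xca}
#1 dst[0x13+2] := {0x09,0xe1}
#2 dst[0x05+3] := {0xca,0xac,0x09}
#3 dst[0x10+5] := {0xe1,0x7b,0x5f,0xca,0xac}
query mem[0x03]=0x1d, mem[0x11]=0x7b, mem[0x09]=0xac, mem[0x0a]=0x09

MEM[0x03,0x11,0x09,0x0a] = 1d 7b ac 09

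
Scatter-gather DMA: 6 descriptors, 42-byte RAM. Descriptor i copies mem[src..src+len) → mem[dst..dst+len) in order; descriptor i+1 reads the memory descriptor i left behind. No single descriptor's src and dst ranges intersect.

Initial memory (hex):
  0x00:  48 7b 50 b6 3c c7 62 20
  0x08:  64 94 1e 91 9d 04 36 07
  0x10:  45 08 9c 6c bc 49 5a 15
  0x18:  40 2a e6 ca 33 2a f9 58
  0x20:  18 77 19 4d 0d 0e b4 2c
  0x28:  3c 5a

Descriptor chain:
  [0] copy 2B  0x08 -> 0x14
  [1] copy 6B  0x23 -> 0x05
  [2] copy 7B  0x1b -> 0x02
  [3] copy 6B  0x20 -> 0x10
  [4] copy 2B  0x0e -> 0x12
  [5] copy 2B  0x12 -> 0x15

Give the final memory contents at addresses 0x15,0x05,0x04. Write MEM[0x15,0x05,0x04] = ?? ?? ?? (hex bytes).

[0] 0x08->0x14 len=2 : 64 94
[1] 0x23->0x05 len=6 : 4d 0d 0e b4 2c 3c
[2] 0x1b->0x02 len=7 : ca 33 2a f9 58 18 77
[3] 0x20->0x10 len=6 : 18 77 19 4d 0d 0e
[4] 0x0e->0x12 len=2 : 36 07
[5] 0x12->0x15 len=2 : 36 07
query mem[0x15]=0x36, mem[0x05]=0xf9, mem[0x04]=0x2a

MEM[0x15,0x05,0x04] = 36 f9 2a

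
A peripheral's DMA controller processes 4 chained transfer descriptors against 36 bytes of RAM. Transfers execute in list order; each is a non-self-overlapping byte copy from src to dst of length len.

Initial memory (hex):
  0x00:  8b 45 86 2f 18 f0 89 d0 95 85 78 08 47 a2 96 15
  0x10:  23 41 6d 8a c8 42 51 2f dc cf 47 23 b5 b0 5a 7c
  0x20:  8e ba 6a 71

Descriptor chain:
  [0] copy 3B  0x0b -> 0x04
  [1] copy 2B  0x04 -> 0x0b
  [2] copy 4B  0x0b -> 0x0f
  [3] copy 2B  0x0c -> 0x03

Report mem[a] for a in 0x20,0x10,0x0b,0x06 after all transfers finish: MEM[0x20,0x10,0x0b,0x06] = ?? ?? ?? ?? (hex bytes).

MEM[0x20,0x10,0x0b,0x06] = 8e 47 08 a2

D0: mem[0x04..0x06] <- [08 47 a2]
D1: mem[0x0b..0x0c] <- [08 47]
D2: mem[0x0f..0x12] <- [08 47 a2 96]
D3: mem[0x03..0x04] <- [47 a2]
query mem[0x20]=0x8e, mem[0x10]=0x47, mem[0x0b]=0x08, mem[0x06]=0xa2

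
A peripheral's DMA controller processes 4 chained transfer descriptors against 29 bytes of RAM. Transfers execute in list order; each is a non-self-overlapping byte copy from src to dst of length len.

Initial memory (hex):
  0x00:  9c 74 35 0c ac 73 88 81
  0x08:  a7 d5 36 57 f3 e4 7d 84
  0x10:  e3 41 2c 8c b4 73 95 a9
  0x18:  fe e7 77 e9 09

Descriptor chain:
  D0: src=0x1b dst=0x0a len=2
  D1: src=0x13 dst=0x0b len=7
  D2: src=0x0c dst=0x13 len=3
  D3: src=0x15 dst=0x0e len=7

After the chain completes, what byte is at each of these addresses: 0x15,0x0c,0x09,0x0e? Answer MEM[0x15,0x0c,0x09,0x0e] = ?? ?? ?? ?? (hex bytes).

MEM[0x15,0x0c,0x09,0x0e] = 95 b4 d5 95

#0 dst[0x0a+2] := {0xe9,0x09}
#1 dst[0x0b+7] := {0x8c,0xb4,0x73,0x95,0xa9,0xfe,0xe7}
#2 dst[0x13+3] := {0xb4,0x73,0x95}
#3 dst[0x0e+7] := {0x95,0x95,0xa9,0xfe,0xe7,0x77,0xe9}
query mem[0x15]=0x95, mem[0x0c]=0xb4, mem[0x09]=0xd5, mem[0x0e]=0x95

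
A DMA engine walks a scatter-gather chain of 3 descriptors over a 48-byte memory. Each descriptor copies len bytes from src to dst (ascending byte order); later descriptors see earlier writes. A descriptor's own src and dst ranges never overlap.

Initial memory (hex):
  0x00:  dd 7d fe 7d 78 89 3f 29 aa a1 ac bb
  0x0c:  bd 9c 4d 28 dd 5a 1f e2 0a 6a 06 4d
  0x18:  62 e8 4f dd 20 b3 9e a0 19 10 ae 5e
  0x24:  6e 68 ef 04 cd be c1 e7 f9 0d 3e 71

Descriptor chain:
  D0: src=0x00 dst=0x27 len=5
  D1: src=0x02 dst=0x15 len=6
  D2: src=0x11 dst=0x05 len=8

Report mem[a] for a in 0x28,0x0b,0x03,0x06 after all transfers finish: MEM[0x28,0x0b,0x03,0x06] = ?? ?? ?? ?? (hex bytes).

MEM[0x28,0x0b,0x03,0x06] = 7d 78 7d 1f

[0] 0x00->0x27 len=5 : dd 7d fe 7d 78
[1] 0x02->0x15 len=6 : fe 7d 78 89 3f 29
[2] 0x11->0x05 len=8 : 5a 1f e2 0a fe 7d 78 89
query mem[0x28]=0x7d, mem[0x0b]=0x78, mem[0x03]=0x7d, mem[0x06]=0x1f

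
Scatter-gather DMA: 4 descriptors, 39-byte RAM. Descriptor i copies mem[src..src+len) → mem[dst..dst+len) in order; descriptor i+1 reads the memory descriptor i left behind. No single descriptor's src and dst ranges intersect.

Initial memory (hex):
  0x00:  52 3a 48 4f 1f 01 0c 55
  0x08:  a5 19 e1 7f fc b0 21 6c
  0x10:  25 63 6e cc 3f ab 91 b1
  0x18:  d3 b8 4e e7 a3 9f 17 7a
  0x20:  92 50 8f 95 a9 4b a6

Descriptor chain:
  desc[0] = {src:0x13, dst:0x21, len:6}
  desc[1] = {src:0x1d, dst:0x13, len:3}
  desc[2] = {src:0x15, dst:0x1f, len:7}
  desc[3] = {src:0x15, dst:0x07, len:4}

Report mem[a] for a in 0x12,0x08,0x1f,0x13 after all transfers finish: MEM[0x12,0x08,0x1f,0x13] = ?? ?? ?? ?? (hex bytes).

D0: mem[0x21..0x26] <- [cc 3f ab 91 b1 d3]
D1: mem[0x13..0x15] <- [9f 17 7a]
D2: mem[0x1f..0x25] <- [7a 91 b1 d3 b8 4e e7]
D3: mem[0x07..0x0a] <- [7a 91 b1 d3]
query mem[0x12]=0x6e, mem[0x08]=0x91, mem[0x1f]=0x7a, mem[0x13]=0x9f

MEM[0x12,0x08,0x1f,0x13] = 6e 91 7a 9f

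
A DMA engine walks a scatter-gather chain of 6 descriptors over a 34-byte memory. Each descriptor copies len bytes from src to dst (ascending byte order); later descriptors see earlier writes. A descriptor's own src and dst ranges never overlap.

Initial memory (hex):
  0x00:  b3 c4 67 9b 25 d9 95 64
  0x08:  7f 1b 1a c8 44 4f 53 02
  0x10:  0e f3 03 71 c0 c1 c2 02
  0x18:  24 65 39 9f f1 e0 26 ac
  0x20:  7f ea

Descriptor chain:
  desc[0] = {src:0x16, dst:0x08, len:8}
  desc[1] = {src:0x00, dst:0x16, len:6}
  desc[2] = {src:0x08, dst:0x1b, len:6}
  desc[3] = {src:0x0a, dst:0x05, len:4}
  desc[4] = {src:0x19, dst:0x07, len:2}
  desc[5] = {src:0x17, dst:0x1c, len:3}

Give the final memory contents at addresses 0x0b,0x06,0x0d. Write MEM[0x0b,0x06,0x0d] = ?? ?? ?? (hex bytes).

  after D0: wrote 8B at 0x08 = c2022465399ff1e0
  after D1: wrote 6B at 0x16 = b3c4679b25d9
  after D2: wrote 6B at 0x1b = c2022465399f
  after D3: wrote 4B at 0x05 = 2465399f
  after D4: wrote 2B at 0x07 = 9b25
  after D5: wrote 3B at 0x1c = c4679b
query mem[0x0b]=0x65, mem[0x06]=0x65, mem[0x0d]=0x9f

MEM[0x0b,0x06,0x0d] = 65 65 9f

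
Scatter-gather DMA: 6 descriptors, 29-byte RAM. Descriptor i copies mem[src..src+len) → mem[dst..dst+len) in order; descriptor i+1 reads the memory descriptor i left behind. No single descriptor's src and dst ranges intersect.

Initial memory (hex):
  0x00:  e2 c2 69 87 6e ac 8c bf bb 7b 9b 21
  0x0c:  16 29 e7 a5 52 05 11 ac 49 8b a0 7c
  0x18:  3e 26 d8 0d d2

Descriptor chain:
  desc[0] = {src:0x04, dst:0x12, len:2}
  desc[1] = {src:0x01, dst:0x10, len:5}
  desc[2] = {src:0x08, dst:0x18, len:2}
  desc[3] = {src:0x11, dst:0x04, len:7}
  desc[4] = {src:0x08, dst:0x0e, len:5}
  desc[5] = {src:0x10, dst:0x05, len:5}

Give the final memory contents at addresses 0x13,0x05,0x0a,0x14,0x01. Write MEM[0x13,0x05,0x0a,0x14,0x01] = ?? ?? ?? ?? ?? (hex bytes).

[0] 0x04->0x12 len=2 : 6e ac
[1] 0x01->0x10 len=5 : c2 69 87 6e ac
[2] 0x08->0x18 len=2 : bb 7b
[3] 0x11->0x04 len=7 : 69 87 6e ac 8b a0 7c
[4] 0x08->0x0e len=5 : 8b a0 7c 21 16
[5] 0x10->0x05 len=5 : 7c 21 16 6e ac
query mem[0x13]=0x6e, mem[0x05]=0x7c, mem[0x0a]=0x7c, mem[0x14]=0xac, mem[0x01]=0xc2

MEM[0x13,0x05,0x0a,0x14,0x01] = 6e 7c 7c ac c2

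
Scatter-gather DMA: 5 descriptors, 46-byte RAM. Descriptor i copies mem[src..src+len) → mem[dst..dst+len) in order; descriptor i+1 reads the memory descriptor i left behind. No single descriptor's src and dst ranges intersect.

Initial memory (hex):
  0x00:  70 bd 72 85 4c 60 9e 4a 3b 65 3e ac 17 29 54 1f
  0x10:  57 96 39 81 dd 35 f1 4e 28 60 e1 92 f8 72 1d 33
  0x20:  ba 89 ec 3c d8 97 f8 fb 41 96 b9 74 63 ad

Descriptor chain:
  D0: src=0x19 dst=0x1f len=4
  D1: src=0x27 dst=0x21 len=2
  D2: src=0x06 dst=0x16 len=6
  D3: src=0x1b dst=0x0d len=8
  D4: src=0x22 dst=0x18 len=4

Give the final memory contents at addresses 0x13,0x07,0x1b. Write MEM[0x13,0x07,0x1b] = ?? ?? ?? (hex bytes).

  after D0: wrote 4B at 0x1f = 60e192f8
  after D1: wrote 2B at 0x21 = fb41
  after D2: wrote 6B at 0x16 = 9e4a3b653eac
  after D3: wrote 8B at 0x0d = acf8721d60e1fb41
  after D4: wrote 4B at 0x18 = 413cd897
query mem[0x13]=0xfb, mem[0x07]=0x4a, mem[0x1b]=0x97

MEM[0x13,0x07,0x1b] = fb 4a 97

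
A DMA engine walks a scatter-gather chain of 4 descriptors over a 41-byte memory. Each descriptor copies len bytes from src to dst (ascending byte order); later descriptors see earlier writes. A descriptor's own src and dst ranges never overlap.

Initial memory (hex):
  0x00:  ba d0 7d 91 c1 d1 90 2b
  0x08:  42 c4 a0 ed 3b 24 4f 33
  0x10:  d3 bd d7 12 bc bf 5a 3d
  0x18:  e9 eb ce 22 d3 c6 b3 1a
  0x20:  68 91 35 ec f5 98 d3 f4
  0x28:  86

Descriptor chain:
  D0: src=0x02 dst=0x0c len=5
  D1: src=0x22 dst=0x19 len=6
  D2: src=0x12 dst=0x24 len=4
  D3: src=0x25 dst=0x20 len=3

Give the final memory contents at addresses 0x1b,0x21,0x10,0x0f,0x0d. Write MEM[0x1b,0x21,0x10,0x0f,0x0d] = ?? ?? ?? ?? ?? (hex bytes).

MEM[0x1b,0x21,0x10,0x0f,0x0d] = f5 bc 90 d1 91

#0 dst[0x0c+5] := {0x7d,0x91,0xc1,0xd1,0x90}
#1 dst[0x19+6] := {0x35,0xec,0xf5,0x98,0xd3,0xf4}
#2 dst[0x24+4] := {0xd7,0x12,0xbc,0xbf}
#3 dst[0x20+3] := {0x12,0xbc,0xbf}
query mem[0x1b]=0xf5, mem[0x21]=0xbc, mem[0x10]=0x90, mem[0x0f]=0xd1, mem[0x0d]=0x91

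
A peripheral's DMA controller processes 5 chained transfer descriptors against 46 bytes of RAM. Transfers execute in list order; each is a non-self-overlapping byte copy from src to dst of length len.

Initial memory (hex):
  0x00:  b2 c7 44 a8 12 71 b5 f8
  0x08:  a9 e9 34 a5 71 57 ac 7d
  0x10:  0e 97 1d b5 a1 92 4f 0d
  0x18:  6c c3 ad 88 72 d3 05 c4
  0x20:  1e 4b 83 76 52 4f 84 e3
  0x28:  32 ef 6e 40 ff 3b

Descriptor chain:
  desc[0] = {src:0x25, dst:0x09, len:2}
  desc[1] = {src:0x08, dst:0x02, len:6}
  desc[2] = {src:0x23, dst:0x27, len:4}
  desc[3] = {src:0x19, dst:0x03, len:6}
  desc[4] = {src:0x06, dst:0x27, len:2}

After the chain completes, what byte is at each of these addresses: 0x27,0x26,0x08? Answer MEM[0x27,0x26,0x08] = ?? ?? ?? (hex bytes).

  after D0: wrote 2B at 0x09 = 4f84
  after D1: wrote 6B at 0x02 = a94f84a57157
  after D2: wrote 4B at 0x27 = 76524f84
  after D3: wrote 6B at 0x03 = c3ad8872d305
  after D4: wrote 2B at 0x27 = 72d3
query mem[0x27]=0x72, mem[0x26]=0x84, mem[0x08]=0x05

MEM[0x27,0x26,0x08] = 72 84 05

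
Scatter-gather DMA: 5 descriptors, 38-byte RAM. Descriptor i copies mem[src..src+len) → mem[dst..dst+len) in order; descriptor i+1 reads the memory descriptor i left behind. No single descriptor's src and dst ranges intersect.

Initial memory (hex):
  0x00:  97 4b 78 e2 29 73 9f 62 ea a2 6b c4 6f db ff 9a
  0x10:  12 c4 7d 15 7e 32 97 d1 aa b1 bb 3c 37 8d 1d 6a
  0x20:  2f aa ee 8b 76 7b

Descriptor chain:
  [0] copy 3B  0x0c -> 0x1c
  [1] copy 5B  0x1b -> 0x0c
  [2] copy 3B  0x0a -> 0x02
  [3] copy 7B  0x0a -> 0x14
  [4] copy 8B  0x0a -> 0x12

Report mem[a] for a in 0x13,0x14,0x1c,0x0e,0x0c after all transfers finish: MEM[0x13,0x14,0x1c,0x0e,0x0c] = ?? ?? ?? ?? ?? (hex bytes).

D0: mem[0x1c..0x1e] <- [6f db ff]
D1: mem[0x0c..0x10] <- [3c 6f db ff 6a]
D2: mem[0x02..0x04] <- [6b c4 3c]
D3: mem[0x14..0x1a] <- [6b c4 3c 6f db ff 6a]
D4: mem[0x12..0x19] <- [6b c4 3c 6f db ff 6a c4]
query mem[0x13]=0xc4, mem[0x14]=0x3c, mem[0x1c]=0x6f, mem[0x0e]=0xdb, mem[0x0c]=0x3c

MEM[0x13,0x14,0x1c,0x0e,0x0c] = c4 3c 6f db 3c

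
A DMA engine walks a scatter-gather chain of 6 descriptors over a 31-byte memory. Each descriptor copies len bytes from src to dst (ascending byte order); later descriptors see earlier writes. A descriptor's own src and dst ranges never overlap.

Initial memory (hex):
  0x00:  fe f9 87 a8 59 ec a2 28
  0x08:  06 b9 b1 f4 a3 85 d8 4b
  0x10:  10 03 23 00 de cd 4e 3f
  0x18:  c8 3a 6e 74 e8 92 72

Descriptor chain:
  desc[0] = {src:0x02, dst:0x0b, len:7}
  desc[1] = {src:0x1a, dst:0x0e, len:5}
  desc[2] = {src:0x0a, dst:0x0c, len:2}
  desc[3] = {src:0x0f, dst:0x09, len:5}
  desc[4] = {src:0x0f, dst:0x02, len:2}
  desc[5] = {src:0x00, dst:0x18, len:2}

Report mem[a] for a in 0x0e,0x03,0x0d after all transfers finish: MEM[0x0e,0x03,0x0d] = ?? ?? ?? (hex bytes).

MEM[0x0e,0x03,0x0d] = 6e e8 00

#0 dst[0x0b+7] := {0x87,0xa8,0x59,0xec,0xa2,0x28,0x06}
#1 dst[0x0e+5] := {0x6e,0x74,0xe8,0x92,0x72}
#2 dst[0x0c+2] := {0xb1,0x87}
#3 dst[0x09+5] := {0x74,0xe8,0x92,0x72,0x00}
#4 dst[0x02+2] := {0x74,0xe8}
#5 dst[0x18+2] := {0xfe,0xf9}
query mem[0x0e]=0x6e, mem[0x03]=0xe8, mem[0x0d]=0x00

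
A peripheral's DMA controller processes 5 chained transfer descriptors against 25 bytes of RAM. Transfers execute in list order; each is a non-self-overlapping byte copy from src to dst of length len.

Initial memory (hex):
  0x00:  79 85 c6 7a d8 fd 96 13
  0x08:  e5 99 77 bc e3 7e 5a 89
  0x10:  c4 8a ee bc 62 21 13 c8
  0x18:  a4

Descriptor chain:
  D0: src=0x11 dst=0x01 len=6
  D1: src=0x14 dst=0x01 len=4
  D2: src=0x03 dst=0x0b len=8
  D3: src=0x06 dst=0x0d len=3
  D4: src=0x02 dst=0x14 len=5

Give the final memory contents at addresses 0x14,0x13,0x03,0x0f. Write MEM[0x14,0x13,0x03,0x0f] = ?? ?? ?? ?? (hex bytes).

MEM[0x14,0x13,0x03,0x0f] = 21 bc 13 e5

#0 dst[0x01+6] := {0x8a,0xee,0xbc,0x62,0x21,0x13}
#1 dst[0x01+4] := {0x62,0x21,0x13,0xc8}
#2 dst[0x0b+8] := {0x13,0xc8,0x21,0x13,0x13,0xe5,0x99,0x77}
#3 dst[0x0d+3] := {0x13,0x13,0xe5}
#4 dst[0x14+5] := {0x21,0x13,0xc8,0x21,0x13}
query mem[0x14]=0x21, mem[0x13]=0xbc, mem[0x03]=0x13, mem[0x0f]=0xe5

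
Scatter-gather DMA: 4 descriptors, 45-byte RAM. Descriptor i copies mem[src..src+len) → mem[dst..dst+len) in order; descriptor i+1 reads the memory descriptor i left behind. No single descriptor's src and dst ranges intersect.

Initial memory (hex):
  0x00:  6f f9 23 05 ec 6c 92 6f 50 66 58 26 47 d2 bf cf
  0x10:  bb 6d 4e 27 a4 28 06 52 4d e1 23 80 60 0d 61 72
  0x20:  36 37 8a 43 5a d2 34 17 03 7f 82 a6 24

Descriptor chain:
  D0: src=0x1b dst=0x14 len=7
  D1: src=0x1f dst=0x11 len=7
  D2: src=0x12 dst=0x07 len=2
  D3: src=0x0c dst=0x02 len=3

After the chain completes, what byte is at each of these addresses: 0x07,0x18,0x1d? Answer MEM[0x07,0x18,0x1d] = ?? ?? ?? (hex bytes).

D0: mem[0x14..0x1a] <- [80 60 0d 61 72 36 37]
D1: mem[0x11..0x17] <- [72 36 37 8a 43 5a d2]
D2: mem[0x07..0x08] <- [36 37]
D3: mem[0x02..0x04] <- [47 d2 bf]
query mem[0x07]=0x36, mem[0x18]=0x72, mem[0x1d]=0x0d

MEM[0x07,0x18,0x1d] = 36 72 0d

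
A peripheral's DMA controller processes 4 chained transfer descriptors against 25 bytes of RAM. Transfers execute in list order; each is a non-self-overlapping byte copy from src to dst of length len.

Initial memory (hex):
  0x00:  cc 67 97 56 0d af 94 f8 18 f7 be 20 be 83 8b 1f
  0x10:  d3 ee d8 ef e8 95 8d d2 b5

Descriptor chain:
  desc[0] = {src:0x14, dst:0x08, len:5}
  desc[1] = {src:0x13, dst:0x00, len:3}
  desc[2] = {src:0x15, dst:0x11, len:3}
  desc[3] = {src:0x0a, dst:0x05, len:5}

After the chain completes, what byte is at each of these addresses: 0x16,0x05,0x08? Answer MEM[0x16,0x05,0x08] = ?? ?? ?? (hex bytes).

  after D0: wrote 5B at 0x08 = e8958dd2b5
  after D1: wrote 3B at 0x00 = efe895
  after D2: wrote 3B at 0x11 = 958dd2
  after D3: wrote 5B at 0x05 = 8dd2b5838b
query mem[0x16]=0x8d, mem[0x05]=0x8d, mem[0x08]=0x83

MEM[0x16,0x05,0x08] = 8d 8d 83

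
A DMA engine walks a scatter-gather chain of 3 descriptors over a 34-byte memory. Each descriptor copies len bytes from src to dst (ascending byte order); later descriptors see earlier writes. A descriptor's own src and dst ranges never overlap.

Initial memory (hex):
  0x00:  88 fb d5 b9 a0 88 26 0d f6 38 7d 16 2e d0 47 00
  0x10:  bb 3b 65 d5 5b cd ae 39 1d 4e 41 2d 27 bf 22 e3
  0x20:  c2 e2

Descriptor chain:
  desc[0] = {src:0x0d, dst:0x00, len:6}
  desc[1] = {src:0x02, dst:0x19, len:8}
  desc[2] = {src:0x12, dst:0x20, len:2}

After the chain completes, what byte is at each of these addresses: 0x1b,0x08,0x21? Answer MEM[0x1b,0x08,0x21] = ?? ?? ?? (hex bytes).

  after D0: wrote 6B at 0x00 = d04700bb3b65
  after D1: wrote 8B at 0x19 = 00bb3b65260df638
  after D2: wrote 2B at 0x20 = 65d5
query mem[0x1b]=0x3b, mem[0x08]=0xf6, mem[0x21]=0xd5

MEM[0x1b,0x08,0x21] = 3b f6 d5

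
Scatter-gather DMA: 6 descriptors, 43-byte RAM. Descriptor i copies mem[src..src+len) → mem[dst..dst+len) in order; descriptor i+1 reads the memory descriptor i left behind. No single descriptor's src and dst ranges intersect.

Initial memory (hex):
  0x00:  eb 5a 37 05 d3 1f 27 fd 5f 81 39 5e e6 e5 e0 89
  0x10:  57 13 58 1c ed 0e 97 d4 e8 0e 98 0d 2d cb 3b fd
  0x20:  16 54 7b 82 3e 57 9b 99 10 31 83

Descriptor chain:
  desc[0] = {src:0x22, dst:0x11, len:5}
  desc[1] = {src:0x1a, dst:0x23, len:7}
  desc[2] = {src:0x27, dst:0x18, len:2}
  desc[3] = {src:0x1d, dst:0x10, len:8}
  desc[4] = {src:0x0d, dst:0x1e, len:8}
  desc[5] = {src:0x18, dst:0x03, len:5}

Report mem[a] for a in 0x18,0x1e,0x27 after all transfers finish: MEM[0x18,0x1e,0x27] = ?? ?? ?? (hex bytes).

MEM[0x18,0x1e,0x27] = 3b e5 3b

[0] 0x22->0x11 len=5 : 7b 82 3e 57 9b
[1] 0x1a->0x23 len=7 : 98 0d 2d cb 3b fd 16
[2] 0x27->0x18 len=2 : 3b fd
[3] 0x1d->0x10 len=8 : cb 3b fd 16 54 7b 98 0d
[4] 0x0d->0x1e len=8 : e5 e0 89 cb 3b fd 16 54
[5] 0x18->0x03 len=5 : 3b fd 98 0d 2d
query mem[0x18]=0x3b, mem[0x1e]=0xe5, mem[0x27]=0x3b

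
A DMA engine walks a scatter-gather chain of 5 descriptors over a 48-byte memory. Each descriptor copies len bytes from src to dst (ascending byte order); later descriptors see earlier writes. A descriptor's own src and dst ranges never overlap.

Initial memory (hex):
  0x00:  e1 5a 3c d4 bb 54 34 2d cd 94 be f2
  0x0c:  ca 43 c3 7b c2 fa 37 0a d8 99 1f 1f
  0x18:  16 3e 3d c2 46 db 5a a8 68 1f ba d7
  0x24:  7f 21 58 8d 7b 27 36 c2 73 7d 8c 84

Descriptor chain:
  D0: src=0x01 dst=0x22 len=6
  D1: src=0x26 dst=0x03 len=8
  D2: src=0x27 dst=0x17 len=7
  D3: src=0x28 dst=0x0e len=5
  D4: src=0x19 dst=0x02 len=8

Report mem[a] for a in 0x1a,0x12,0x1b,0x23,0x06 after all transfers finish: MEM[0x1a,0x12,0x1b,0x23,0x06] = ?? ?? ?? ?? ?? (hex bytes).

D0: mem[0x22..0x27] <- [5a 3c d4 bb 54 34]
D1: mem[0x03..0x0a] <- [54 34 7b 27 36 c2 73 7d]
D2: mem[0x17..0x1d] <- [34 7b 27 36 c2 73 7d]
D3: mem[0x0e..0x12] <- [7b 27 36 c2 73]
D4: mem[0x02..0x09] <- [27 36 c2 73 7d 5a a8 68]
query mem[0x1a]=0x36, mem[0x12]=0x73, mem[0x1b]=0xc2, mem[0x23]=0x3c, mem[0x06]=0x7d

MEM[0x1a,0x12,0x1b,0x23,0x06] = 36 73 c2 3c 7d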